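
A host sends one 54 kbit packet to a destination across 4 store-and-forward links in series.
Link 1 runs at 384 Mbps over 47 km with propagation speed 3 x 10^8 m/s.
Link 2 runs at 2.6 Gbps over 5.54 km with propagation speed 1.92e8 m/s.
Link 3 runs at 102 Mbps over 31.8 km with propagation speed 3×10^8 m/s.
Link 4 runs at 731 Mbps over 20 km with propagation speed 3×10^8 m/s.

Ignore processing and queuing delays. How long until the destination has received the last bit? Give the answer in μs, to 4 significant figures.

1123 μs

L = 54000 bits.
Transmission delays (L/R per hop): 140.625, 20.7692, 529.412, 73.8714 μs; sum = 764.677 μs.
Propagation delays (d/s per hop): 156.667, 28.8542, 106, 66.6667 μs; sum = 358.188 μs.
End-to-end = 1123 μs.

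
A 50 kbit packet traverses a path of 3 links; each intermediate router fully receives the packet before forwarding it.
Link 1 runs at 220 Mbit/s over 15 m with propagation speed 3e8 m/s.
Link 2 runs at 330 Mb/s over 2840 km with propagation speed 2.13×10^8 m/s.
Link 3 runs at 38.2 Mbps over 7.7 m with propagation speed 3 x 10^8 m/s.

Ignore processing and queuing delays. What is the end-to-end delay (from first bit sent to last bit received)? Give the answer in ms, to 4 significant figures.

15.02 ms

L = 50000 bits.
Transmission delays (L/R per hop): 0.227273, 0.151515, 1.3089 ms; sum = 1.68769 ms.
Propagation delays (d/s per hop): 5e-05, 13.3333, 2.56667e-05 ms; sum = 13.3334 ms.
End-to-end = 15.02 ms.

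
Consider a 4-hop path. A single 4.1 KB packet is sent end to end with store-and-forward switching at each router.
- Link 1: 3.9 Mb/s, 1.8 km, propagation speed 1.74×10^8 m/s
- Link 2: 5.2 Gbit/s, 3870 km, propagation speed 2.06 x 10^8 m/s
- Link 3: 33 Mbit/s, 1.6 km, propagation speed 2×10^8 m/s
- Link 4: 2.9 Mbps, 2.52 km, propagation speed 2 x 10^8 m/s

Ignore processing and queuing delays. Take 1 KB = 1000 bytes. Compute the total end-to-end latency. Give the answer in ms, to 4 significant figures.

L = 32800 bits.
Transmission delays (L/R per hop): 8.41026, 0.00630769, 0.993939, 11.3103 ms; sum = 20.7208 ms.
Propagation delays (d/s per hop): 0.0103448, 18.7864, 0.008, 0.0126 ms; sum = 18.8174 ms.
End-to-end = 39.54 ms.

39.54 ms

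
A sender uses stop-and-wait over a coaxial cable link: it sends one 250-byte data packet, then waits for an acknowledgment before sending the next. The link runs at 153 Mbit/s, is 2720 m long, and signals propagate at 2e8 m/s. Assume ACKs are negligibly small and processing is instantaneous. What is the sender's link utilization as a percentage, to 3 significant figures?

32.5 %

t_tx = L/R = 2000/153000000 = 1.30719e-05 s.
t_prop = 2720/200000000 = 1.36e-05 s; RTT = 2.72e-05 s.
Cycle = t_tx + RTT = 4.02719e-05 s.
Utilization = t_tx / cycle = 1.30719e-05/4.02719e-05 = 32.5 %.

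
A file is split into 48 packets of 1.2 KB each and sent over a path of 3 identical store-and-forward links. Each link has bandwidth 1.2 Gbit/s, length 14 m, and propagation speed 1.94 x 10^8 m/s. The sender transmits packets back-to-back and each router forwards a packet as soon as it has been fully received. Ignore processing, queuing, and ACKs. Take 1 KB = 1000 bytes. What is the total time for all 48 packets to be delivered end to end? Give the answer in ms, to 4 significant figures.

0.4002 ms

Per-hop transmission t_tx = L/R = 9600/1200000000 = 0.008 ms.
Per-hop propagation t_prop = 14/194000000 = 7.21649e-05 ms.
Pipeline fill: first packet needs 3·t_tx to clear all hops; remaining 47 packets each add one t_tx.
Total = (3+48-1)·t_tx + 3·t_prop = 50·0.008 + 3·7.21649e-05 = 0.4002 ms.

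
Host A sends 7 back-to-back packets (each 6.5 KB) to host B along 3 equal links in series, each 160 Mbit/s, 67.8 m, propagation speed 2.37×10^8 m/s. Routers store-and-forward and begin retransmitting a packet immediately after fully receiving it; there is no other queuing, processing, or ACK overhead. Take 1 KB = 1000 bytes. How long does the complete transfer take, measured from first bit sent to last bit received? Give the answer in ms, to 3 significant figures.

Per-hop transmission t_tx = L/R = 52000/160000000 = 0.325 ms.
Per-hop propagation t_prop = 67.8/237000000 = 0.000286076 ms.
Pipeline fill: first packet needs 3·t_tx to clear all hops; remaining 6 packets each add one t_tx.
Total = (3+7-1)·t_tx + 3·t_prop = 9·0.325 + 3·0.000286076 = 2.93 ms.

2.93 ms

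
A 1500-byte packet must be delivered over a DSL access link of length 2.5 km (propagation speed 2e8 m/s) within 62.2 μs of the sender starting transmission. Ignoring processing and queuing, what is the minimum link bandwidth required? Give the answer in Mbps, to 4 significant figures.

241.4 Mbps

L = 12000 bits.
Propagation delay = 2500 / 200000000 = 12.5 μs.
Transmission budget = 62.2 − 12.5 = 49.7 μs.
R ≥ L / t_tx = 12000 bits / 4.97e-05 s = 241.4 Mbps.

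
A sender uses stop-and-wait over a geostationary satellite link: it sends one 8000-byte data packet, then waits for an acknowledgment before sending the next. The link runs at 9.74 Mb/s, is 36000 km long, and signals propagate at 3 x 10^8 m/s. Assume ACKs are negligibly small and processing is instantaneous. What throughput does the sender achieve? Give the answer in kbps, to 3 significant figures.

t_tx = L/R = 64000/9740000 = 0.00657084 s.
t_prop = 36000000/300000000 = 0.12 s; RTT = 0.24 s.
Cycle = t_tx + RTT = 0.246571 s.
Throughput = L / cycle = 64000 / 0.246571 = 260 kbps.

260 kbps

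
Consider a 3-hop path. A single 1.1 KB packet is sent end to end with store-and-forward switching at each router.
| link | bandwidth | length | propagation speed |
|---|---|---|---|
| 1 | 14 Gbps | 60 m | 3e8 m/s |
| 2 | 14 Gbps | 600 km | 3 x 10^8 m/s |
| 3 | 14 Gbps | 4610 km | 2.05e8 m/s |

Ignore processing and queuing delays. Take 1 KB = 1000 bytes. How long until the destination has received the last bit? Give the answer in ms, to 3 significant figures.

L = 8800 bits.
Transmission delay per hop = L/R = 8800/14000000000 = 0.000628571 ms; 3 hops → 0.00188571 ms.
Propagation delays (d/s per hop): 0.0002, 2, 22.4878 ms; sum = 24.488 ms.
End-to-end = 24.5 ms.

24.5 ms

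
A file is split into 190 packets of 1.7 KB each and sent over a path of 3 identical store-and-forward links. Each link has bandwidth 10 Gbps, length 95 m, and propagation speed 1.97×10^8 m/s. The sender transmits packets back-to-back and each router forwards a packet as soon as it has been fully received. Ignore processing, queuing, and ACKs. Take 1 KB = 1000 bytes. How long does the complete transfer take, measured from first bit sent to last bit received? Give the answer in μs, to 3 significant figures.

263 μs

Per-hop transmission t_tx = L/R = 13600/10000000000 = 1.36 μs.
Per-hop propagation t_prop = 95/197000000 = 0.482234 μs.
Pipeline fill: first packet needs 3·t_tx to clear all hops; remaining 189 packets each add one t_tx.
Total = (3+190-1)·t_tx + 3·t_prop = 192·1.36 + 3·0.482234 = 263 μs.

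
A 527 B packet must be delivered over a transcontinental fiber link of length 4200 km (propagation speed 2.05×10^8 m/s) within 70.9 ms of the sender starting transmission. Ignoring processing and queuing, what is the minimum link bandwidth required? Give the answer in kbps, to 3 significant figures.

L = 4216 bits.
Propagation delay = 4200000 / 2.05e+08 = 20.4878 ms.
Transmission budget = 70.9 − 20.4878 = 50.4122 ms.
R ≥ L / t_tx = 4216 bits / 0.0504122 s = 83.6 kbps.

83.6 kbps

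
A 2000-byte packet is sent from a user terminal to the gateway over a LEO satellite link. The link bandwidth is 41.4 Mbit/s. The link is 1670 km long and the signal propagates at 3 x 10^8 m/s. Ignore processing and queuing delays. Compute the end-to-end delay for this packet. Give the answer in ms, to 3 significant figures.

5.95 ms

L = 2000 × 8 = 16000 bits.
Transmission delay = L/R = 16000 / 41400000 = 0.386473 ms.
Propagation delay = d/s = 1670000 m / 300000000 m/s = 5.56667 ms.
Total = 5.95 ms.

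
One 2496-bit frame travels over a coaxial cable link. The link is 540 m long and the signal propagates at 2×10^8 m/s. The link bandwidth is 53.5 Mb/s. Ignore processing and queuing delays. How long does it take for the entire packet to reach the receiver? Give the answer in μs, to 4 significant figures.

Transmission delay = L/R = 2496 / 53500000 = 46.6542 μs.
Propagation delay = d/s = 540 m / 200000000 m/s = 2.7 μs.
Total = 49.35 μs.

49.35 μs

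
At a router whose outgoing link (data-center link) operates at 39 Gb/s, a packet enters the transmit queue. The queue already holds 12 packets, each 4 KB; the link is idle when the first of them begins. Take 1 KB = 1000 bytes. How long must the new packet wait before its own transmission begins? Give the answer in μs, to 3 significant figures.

Each queued packet: L/R = 32000/39000000000 = 0.820513 μs.
12 queued → 9.84615 μs.
Queuing delay = 9.85 μs.

9.85 μs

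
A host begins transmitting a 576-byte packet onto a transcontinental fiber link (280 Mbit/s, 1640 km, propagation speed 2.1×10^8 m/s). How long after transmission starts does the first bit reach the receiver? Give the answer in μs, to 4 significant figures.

First bit experiences only propagation delay: d/s = 1640000/210000000 = 7810 μs.

7810 μs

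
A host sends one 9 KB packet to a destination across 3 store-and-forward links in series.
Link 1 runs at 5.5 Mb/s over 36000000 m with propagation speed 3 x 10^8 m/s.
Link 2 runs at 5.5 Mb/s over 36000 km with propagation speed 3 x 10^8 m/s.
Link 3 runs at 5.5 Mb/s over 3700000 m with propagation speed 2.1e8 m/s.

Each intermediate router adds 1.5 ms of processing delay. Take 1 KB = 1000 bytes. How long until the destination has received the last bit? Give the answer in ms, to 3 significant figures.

300 ms

L = 72000 bits.
Transmission delay per hop = L/R = 72000/5500000 = 13.0909 ms; 3 hops → 39.2727 ms.
Propagation delays (d/s per hop): 120, 120, 17.619 ms; sum = 257.619 ms.
Processing at 2 router(s): 2 × 1.5 ms = 3 ms.
End-to-end = 300 ms.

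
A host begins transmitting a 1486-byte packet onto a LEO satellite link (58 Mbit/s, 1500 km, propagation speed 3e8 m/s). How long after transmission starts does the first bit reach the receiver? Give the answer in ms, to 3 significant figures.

First bit experiences only propagation delay: d/s = 1500000/300000000 = 5.00 ms.

5.00 ms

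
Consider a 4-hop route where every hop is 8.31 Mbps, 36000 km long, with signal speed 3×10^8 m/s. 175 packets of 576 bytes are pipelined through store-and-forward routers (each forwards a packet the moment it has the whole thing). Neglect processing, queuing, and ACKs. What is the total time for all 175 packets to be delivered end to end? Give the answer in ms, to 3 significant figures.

579 ms

Per-hop transmission t_tx = L/R = 4608/8.31e+06 = 0.554513 ms.
Per-hop propagation t_prop = 36000000/300000000 = 120 ms.
Pipeline fill: first packet needs 4·t_tx to clear all hops; remaining 174 packets each add one t_tx.
Total = (4+175-1)·t_tx + 4·t_prop = 178·0.554513 + 4·120 = 579 ms.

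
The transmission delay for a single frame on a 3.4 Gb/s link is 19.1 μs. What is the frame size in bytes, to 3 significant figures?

8120 bytes

L = R × t_tx = 3400000000 b/s × 1.91e-05 s = 64940 bits.
In bytes: 64940 / 8 = 8120 bytes.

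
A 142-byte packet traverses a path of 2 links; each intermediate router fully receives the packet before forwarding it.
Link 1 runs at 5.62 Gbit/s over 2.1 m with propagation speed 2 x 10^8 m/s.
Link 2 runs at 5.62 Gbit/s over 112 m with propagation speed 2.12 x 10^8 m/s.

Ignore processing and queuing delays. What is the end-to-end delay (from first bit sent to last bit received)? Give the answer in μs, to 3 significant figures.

0.943 μs

L = 142 × 8 = 1136 bits.
Transmission delay per hop = L/R = 1136/5620000000 = 0.202135 μs; 2 hops → 0.40427 μs.
Propagation delays (d/s per hop): 0.0105, 0.528302 μs; sum = 0.538802 μs.
End-to-end = 0.943 μs.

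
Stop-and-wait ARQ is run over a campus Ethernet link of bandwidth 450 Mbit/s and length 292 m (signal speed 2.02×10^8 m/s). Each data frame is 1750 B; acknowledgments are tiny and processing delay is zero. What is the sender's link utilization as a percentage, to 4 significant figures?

91.50 %

t_tx = L/R = 14000/450000000 = 3.11111e-05 s.
t_prop = 292/202000000 = 1.44554e-06 s; RTT = 2.89109e-06 s.
Cycle = t_tx + RTT = 3.40022e-05 s.
Utilization = t_tx / cycle = 3.11111e-05/3.40022e-05 = 91.50 %.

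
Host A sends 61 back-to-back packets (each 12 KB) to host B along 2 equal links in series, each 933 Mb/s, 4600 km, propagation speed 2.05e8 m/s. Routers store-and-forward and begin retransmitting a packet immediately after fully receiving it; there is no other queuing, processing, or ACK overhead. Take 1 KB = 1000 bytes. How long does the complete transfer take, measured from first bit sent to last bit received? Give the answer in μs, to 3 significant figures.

51300 μs

Per-hop transmission t_tx = L/R = 96000/933000000 = 102.894 μs.
Per-hop propagation t_prop = 4600000/2.05e+08 = 22439 μs.
Pipeline fill: first packet needs 2·t_tx to clear all hops; remaining 60 packets each add one t_tx.
Total = (2+61-1)·t_tx + 2·t_prop = 62·102.894 + 2·22439 = 51300 μs.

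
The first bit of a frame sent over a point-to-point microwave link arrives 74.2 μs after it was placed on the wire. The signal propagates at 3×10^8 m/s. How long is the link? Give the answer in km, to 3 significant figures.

22.3 km

d = s × t_prop = 300000000 × 7.42e-05 = 22.3 km.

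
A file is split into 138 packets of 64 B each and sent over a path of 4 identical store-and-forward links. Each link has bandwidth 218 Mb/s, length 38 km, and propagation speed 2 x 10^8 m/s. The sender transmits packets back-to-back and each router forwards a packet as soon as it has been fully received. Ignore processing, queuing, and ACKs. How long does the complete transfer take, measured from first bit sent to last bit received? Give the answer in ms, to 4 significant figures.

Per-hop transmission t_tx = L/R = 512/218000000 = 0.00234862 ms.
Per-hop propagation t_prop = 38000/200000000 = 0.19 ms.
Pipeline fill: first packet needs 4·t_tx to clear all hops; remaining 137 packets each add one t_tx.
Total = (4+138-1)·t_tx + 4·t_prop = 141·0.00234862 + 4·0.19 = 1.091 ms.

1.091 ms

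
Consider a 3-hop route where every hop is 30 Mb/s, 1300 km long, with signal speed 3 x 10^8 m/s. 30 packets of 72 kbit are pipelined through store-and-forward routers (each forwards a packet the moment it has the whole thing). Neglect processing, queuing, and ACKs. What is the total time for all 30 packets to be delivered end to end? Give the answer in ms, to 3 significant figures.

89.8 ms

Per-hop transmission t_tx = L/R = 72000/30000000 = 2.4 ms.
Per-hop propagation t_prop = 1300000/300000000 = 4.33333 ms.
Pipeline fill: first packet needs 3·t_tx to clear all hops; remaining 29 packets each add one t_tx.
Total = (3+30-1)·t_tx + 3·t_prop = 32·2.4 + 3·4.33333 = 89.8 ms.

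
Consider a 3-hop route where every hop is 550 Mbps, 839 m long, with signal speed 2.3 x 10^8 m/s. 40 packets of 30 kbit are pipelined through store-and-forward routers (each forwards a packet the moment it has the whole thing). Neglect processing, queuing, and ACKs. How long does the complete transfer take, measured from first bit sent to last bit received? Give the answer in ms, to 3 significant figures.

2.30 ms

Per-hop transmission t_tx = L/R = 30000/550000000 = 0.0545455 ms.
Per-hop propagation t_prop = 839/2.3e+08 = 0.00364783 ms.
Pipeline fill: first packet needs 3·t_tx to clear all hops; remaining 39 packets each add one t_tx.
Total = (3+40-1)·t_tx + 3·t_prop = 42·0.0545455 + 3·0.00364783 = 2.30 ms.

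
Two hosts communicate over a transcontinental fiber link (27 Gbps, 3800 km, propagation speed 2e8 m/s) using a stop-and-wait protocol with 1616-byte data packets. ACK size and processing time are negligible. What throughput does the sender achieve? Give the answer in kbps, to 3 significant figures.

340 kbps

t_tx = L/R = 12928/27000000000 = 4.78815e-07 s.
t_prop = 3800000/200000000 = 0.019 s; RTT = 0.038 s.
Cycle = t_tx + RTT = 0.0380005 s.
Throughput = L / cycle = 12928 / 0.0380005 = 340 kbps.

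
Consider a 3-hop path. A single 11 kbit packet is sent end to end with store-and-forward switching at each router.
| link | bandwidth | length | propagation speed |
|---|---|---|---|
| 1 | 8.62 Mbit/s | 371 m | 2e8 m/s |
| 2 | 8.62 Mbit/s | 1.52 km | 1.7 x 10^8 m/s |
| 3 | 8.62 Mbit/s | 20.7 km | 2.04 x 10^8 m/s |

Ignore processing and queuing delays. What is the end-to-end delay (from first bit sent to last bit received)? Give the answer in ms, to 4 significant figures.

3.941 ms

L = 11000 bits.
Transmission delay per hop = L/R = 11000/8620000 = 1.2761 ms; 3 hops → 3.82831 ms.
Propagation delays (d/s per hop): 0.001855, 0.00894118, 0.101471 ms; sum = 0.112267 ms.
End-to-end = 3.941 ms.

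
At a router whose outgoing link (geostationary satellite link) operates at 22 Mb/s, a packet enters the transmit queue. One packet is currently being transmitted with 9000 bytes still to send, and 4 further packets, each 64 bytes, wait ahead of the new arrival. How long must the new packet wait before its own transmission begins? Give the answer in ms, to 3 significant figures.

3.37 ms

Each queued packet: L/R = 512/22000000 = 0.0232727 ms.
4 queued → 0.0930909 ms.
Plus remaining 72000 bits of current packet: 3.27273 ms.
Queuing delay = 3.37 ms.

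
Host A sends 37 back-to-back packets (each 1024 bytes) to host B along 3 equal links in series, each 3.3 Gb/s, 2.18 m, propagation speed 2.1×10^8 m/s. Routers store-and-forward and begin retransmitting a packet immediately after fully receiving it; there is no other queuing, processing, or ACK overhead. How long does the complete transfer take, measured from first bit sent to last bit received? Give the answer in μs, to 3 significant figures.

96.8 μs

Per-hop transmission t_tx = L/R = 8192/3300000000 = 2.48242 μs.
Per-hop propagation t_prop = 2.18/210000000 = 0.010381 μs.
Pipeline fill: first packet needs 3·t_tx to clear all hops; remaining 36 packets each add one t_tx.
Total = (3+37-1)·t_tx + 3·t_prop = 39·2.48242 + 3·0.010381 = 96.8 μs.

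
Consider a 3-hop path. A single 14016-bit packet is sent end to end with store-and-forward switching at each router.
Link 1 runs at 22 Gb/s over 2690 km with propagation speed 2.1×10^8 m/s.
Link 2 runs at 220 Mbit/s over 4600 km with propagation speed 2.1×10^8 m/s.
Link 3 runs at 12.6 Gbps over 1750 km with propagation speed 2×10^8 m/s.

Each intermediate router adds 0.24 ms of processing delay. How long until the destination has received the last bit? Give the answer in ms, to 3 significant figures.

Transmission delays (L/R per hop): 0.000637091, 0.0637091, 0.00111238 ms; sum = 0.0654586 ms.
Propagation delays (d/s per hop): 12.8095, 21.9048, 8.75 ms; sum = 43.4643 ms.
Processing at 2 router(s): 2 × 0.24 ms = 0.48 ms.
End-to-end = 44.0 ms.

44.0 ms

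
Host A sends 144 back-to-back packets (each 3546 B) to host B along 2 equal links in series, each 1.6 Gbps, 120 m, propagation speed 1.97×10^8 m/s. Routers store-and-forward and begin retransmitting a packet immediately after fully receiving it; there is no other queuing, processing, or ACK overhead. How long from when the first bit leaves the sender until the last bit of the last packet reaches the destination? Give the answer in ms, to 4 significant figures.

Per-hop transmission t_tx = L/R = 28368/1600000000 = 0.01773 ms.
Per-hop propagation t_prop = 120/197000000 = 0.000609137 ms.
Pipeline fill: first packet needs 2·t_tx to clear all hops; remaining 143 packets each add one t_tx.
Total = (2+144-1)·t_tx + 2·t_prop = 145·0.01773 + 2·0.000609137 = 2.572 ms.

2.572 ms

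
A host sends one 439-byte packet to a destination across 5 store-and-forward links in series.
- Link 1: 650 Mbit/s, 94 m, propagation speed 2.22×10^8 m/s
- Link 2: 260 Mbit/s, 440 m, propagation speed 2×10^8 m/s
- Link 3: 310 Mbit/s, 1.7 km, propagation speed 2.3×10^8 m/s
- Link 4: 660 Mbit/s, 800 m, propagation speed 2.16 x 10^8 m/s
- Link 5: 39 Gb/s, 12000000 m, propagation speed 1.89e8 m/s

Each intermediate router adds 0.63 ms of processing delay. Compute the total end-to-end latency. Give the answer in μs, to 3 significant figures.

L = 439 × 8 = 3512 bits.
Transmission delays (L/R per hop): 5.40308, 13.5077, 11.329, 5.32121, 0.0900513 μs; sum = 35.6511 μs.
Propagation delays (d/s per hop): 0.423423, 2.2, 7.3913, 3.7037, 63492.1 μs; sum = 63505.8 μs.
Processing at 4 router(s): 4 × 0.63 ms = 2520 μs.
End-to-end = 66100 μs.

66100 μs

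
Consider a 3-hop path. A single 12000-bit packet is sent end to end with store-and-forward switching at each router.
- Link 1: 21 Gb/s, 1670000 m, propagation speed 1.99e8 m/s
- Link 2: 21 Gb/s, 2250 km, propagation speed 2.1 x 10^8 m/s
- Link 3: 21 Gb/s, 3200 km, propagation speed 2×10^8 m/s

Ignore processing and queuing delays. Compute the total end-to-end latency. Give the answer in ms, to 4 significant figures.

35.11 ms

Transmission delay per hop = L/R = 12000/21000000000 = 0.000571429 ms; 3 hops → 0.00171429 ms.
Propagation delays (d/s per hop): 8.39196, 10.7143, 16 ms; sum = 35.1062 ms.
End-to-end = 35.11 ms.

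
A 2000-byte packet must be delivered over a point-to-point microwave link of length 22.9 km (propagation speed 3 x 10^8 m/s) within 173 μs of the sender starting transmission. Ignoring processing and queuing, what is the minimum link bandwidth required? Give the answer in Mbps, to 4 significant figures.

165.5 Mbps

L = 16000 bits.
Propagation delay = 22900 / 300000000 = 76.3333 μs.
Transmission budget = 173 − 76.3333 = 96.6667 μs.
R ≥ L / t_tx = 16000 bits / 9.66667e-05 s = 165.5 Mbps.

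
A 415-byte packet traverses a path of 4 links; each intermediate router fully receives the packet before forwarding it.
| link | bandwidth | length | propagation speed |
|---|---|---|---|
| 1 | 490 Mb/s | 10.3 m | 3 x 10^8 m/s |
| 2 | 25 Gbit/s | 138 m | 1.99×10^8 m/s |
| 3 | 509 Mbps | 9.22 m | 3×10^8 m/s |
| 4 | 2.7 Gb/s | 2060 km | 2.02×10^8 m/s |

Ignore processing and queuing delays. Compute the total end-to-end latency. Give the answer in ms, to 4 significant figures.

L = 415 × 8 = 3320 bits.
Transmission delays (L/R per hop): 0.00677551, 0.0001328, 0.00652259, 0.00122963 ms; sum = 0.0146605 ms.
Propagation delays (d/s per hop): 3.43333e-05, 0.000693467, 3.07333e-05, 10.198 ms; sum = 10.1988 ms.
End-to-end = 10.21 ms.

10.21 ms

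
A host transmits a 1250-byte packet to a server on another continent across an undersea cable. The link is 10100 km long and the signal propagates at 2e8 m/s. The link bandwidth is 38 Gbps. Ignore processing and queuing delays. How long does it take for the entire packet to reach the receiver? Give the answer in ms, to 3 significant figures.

L = 1250 × 8 = 10000 bits.
Transmission delay = L/R = 10000 / 38000000000 = 0.000263158 ms.
Propagation delay = d/s = 10100000 m / 200000000 m/s = 50.5 ms.
Total = 50.5 ms.

50.5 ms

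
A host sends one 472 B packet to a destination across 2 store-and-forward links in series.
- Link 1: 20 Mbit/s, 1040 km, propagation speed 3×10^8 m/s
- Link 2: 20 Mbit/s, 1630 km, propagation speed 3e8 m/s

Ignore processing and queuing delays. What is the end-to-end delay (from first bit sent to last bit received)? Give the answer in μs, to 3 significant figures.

L = 472 × 8 = 3776 bits.
Transmission delay per hop = L/R = 3776/20000000 = 188.8 μs; 2 hops → 377.6 μs.
Propagation delays (d/s per hop): 3466.67, 5433.33 μs; sum = 8900 μs.
End-to-end = 9280 μs.

9280 μs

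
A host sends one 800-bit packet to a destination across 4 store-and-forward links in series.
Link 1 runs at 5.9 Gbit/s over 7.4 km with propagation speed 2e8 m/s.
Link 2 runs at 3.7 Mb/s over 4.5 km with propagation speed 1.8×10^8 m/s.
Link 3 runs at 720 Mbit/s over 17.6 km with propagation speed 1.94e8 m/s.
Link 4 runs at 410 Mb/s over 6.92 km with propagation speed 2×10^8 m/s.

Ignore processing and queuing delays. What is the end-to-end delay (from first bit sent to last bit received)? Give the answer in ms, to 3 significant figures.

Transmission delays (L/R per hop): 0.000135593, 0.216216, 0.00111111, 0.00195122 ms; sum = 0.219414 ms.
Propagation delays (d/s per hop): 0.037, 0.025, 0.0907216, 0.0346 ms; sum = 0.187322 ms.
End-to-end = 0.407 ms.

0.407 ms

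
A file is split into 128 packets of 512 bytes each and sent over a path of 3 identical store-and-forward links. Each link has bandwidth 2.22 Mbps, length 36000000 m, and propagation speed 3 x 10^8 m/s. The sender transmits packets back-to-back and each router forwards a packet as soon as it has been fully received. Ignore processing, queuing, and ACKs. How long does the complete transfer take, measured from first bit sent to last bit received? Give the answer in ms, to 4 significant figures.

Per-hop transmission t_tx = L/R = 4096/2220000 = 1.84505 ms.
Per-hop propagation t_prop = 36000000/300000000 = 120 ms.
Pipeline fill: first packet needs 3·t_tx to clear all hops; remaining 127 packets each add one t_tx.
Total = (3+128-1)·t_tx + 3·t_prop = 130·1.84505 + 3·120 = 599.9 ms.

599.9 ms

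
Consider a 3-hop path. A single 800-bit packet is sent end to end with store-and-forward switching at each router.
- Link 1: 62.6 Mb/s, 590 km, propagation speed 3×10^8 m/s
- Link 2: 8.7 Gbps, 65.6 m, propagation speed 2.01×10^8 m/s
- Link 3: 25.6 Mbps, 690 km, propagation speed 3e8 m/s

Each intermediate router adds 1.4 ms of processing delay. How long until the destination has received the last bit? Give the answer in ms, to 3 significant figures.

Transmission delays (L/R per hop): 0.0127796, 9.1954e-05, 0.03125 ms; sum = 0.0441215 ms.
Propagation delays (d/s per hop): 1.96667, 0.000326368, 2.3 ms; sum = 4.26699 ms.
Processing at 2 router(s): 2 × 1.4 ms = 2.8 ms.
End-to-end = 7.11 ms.

7.11 ms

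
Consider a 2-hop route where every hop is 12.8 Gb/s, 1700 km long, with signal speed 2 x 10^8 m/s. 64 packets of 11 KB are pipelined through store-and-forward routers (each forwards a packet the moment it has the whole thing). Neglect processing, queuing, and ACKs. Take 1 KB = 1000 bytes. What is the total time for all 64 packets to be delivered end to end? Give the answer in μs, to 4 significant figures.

17450 μs

Per-hop transmission t_tx = L/R = 88000/12800000000 = 6.875 μs.
Per-hop propagation t_prop = 1700000/200000000 = 8500 μs.
Pipeline fill: first packet needs 2·t_tx to clear all hops; remaining 63 packets each add one t_tx.
Total = (2+64-1)·t_tx + 2·t_prop = 65·6.875 + 2·8500 = 17450 μs.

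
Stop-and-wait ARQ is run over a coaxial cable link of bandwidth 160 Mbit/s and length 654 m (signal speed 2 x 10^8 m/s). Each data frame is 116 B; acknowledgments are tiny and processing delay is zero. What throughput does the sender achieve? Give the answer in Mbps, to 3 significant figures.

t_tx = L/R = 928/160000000 = 5.8e-06 s.
t_prop = 654/200000000 = 3.27e-06 s; RTT = 6.54e-06 s.
Cycle = t_tx + RTT = 1.234e-05 s.
Throughput = L / cycle = 928 / 1.234e-05 = 75.2 Mbps.

75.2 Mbps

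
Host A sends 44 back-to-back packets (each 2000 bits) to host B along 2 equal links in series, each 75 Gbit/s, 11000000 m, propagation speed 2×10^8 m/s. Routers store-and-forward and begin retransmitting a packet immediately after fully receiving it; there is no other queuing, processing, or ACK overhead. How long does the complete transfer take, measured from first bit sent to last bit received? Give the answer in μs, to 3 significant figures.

Per-hop transmission t_tx = L/R = 2000/75000000000 = 0.0266667 μs.
Per-hop propagation t_prop = 11000000/200000000 = 55000 μs.
Pipeline fill: first packet needs 2·t_tx to clear all hops; remaining 43 packets each add one t_tx.
Total = (2+44-1)·t_tx + 2·t_prop = 45·0.0266667 + 2·55000 = 110000 μs.

110000 μs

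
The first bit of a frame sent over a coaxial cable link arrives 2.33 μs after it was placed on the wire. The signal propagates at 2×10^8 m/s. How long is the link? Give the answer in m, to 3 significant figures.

d = s × t_prop = 200000000 × 2.33e-06 = 466 m.

466 m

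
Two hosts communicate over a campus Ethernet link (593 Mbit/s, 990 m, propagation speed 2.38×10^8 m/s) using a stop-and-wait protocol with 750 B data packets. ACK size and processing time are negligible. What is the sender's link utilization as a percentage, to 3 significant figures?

54.9 %

t_tx = L/R = 6000/593000000 = 1.0118e-05 s.
t_prop = 990/238000000 = 4.15966e-06 s; RTT = 8.31933e-06 s.
Cycle = t_tx + RTT = 1.84374e-05 s.
Utilization = t_tx / cycle = 1.0118e-05/1.84374e-05 = 54.9 %.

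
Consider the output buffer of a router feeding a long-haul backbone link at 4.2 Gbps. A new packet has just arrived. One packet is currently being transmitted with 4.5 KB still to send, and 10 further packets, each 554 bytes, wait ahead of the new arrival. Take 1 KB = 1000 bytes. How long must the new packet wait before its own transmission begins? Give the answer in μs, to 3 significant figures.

Each queued packet: L/R = 4432/4200000000 = 1.05524 μs.
10 queued → 10.5524 μs.
Plus remaining 36000 bits of current packet: 8.57143 μs.
Queuing delay = 19.1 μs.

19.1 μs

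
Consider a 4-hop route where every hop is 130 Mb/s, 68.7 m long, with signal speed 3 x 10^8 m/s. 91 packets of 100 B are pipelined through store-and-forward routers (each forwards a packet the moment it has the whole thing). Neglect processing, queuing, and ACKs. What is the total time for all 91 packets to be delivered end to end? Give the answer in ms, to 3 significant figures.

Per-hop transmission t_tx = L/R = 800/130000000 = 0.00615385 ms.
Per-hop propagation t_prop = 68.7/300000000 = 0.000229 ms.
Pipeline fill: first packet needs 4·t_tx to clear all hops; remaining 90 packets each add one t_tx.
Total = (4+91-1)·t_tx + 4·t_prop = 94·0.00615385 + 4·0.000229 = 0.579 ms.

0.579 ms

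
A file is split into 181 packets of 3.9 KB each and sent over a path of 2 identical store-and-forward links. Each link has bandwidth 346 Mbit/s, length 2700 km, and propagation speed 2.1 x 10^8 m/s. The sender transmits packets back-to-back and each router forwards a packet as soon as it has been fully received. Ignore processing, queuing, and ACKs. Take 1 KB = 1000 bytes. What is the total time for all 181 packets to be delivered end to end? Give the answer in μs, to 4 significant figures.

42130 μs

Per-hop transmission t_tx = L/R = 31200/346000000 = 90.1734 μs.
Per-hop propagation t_prop = 2700000/210000000 = 12857.1 μs.
Pipeline fill: first packet needs 2·t_tx to clear all hops; remaining 180 packets each add one t_tx.
Total = (2+181-1)·t_tx + 2·t_prop = 182·90.1734 + 2·12857.1 = 42130 μs.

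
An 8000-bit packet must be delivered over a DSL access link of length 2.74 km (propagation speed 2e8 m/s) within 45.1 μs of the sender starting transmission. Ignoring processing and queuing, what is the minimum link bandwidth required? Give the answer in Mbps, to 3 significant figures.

255 Mbps

Propagation delay = 2740 / 200000000 = 13.7 μs.
Transmission budget = 45.1 − 13.7 = 31.4 μs.
R ≥ L / t_tx = 8000 bits / 3.14e-05 s = 255 Mbps.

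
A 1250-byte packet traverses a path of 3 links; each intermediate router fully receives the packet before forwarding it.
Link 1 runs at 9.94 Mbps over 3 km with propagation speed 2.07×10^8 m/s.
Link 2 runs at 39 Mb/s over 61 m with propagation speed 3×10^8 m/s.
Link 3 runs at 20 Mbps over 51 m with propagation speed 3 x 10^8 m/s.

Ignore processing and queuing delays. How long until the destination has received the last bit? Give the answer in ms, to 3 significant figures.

L = 1250 × 8 = 10000 bits.
Transmission delays (L/R per hop): 1.00604, 0.25641, 0.5 ms; sum = 1.76245 ms.
Propagation delays (d/s per hop): 0.0144928, 0.000203333, 0.00017 ms; sum = 0.0148661 ms.
End-to-end = 1.78 ms.

1.78 ms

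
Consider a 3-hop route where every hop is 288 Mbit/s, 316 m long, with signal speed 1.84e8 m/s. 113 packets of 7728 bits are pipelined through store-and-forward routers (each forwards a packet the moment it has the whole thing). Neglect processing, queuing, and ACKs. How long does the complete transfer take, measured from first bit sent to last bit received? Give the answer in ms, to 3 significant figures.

Per-hop transmission t_tx = L/R = 7728/288000000 = 0.0268333 ms.
Per-hop propagation t_prop = 316/184000000 = 0.00171739 ms.
Pipeline fill: first packet needs 3·t_tx to clear all hops; remaining 112 packets each add one t_tx.
Total = (3+113-1)·t_tx + 3·t_prop = 115·0.0268333 + 3·0.00171739 = 3.09 ms.

3.09 ms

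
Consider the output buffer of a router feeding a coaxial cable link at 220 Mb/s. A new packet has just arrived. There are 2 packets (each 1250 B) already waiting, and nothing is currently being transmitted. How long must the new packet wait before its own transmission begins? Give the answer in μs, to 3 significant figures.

90.9 μs

Each queued packet: L/R = 10000/220000000 = 45.4545 μs.
2 queued → 90.9091 μs.
Queuing delay = 90.9 μs.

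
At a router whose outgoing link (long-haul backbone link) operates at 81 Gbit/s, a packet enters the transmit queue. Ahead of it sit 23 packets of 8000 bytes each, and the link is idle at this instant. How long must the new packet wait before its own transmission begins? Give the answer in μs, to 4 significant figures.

Each queued packet: L/R = 64000/81000000000 = 0.790123 μs.
23 queued → 18.1728 μs.
Queuing delay = 18.17 μs.

18.17 μs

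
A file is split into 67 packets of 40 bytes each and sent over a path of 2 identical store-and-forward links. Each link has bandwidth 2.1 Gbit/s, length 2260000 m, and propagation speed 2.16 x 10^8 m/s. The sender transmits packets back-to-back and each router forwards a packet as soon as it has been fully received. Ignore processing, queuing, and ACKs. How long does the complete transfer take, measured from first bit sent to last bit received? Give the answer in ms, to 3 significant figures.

Per-hop transmission t_tx = L/R = 320/2100000000 = 0.000152381 ms.
Per-hop propagation t_prop = 2260000/216000000 = 10.463 ms.
Pipeline fill: first packet needs 2·t_tx to clear all hops; remaining 66 packets each add one t_tx.
Total = (2+67-1)·t_tx + 2·t_prop = 68·0.000152381 + 2·10.463 = 20.9 ms.

20.9 ms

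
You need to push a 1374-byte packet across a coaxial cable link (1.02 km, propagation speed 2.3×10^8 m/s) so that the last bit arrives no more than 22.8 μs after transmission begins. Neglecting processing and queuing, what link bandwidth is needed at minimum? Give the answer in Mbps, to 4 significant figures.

598.5 Mbps

L = 10992 bits.
Propagation delay = 1020 / 2.3e+08 = 4.43478 μs.
Transmission budget = 22.8 − 4.43478 = 18.3652 μs.
R ≥ L / t_tx = 10992 bits / 1.83652e-05 s = 598.5 Mbps.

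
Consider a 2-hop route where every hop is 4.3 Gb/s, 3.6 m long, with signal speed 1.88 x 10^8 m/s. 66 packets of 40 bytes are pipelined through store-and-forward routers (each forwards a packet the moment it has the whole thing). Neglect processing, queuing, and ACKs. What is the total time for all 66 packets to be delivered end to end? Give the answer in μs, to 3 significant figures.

Per-hop transmission t_tx = L/R = 320/4300000000 = 0.0744186 μs.
Per-hop propagation t_prop = 3.6/188000000 = 0.0191489 μs.
Pipeline fill: first packet needs 2·t_tx to clear all hops; remaining 65 packets each add one t_tx.
Total = (2+66-1)·t_tx + 2·t_prop = 67·0.0744186 + 2·0.0191489 = 5.02 μs.

5.02 μs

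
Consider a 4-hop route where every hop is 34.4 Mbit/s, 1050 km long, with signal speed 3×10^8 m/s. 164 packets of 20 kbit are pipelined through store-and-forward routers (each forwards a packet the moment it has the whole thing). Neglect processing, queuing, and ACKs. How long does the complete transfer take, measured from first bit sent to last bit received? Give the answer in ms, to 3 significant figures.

111 ms

Per-hop transmission t_tx = L/R = 20000/34400000 = 0.581395 ms.
Per-hop propagation t_prop = 1050000/300000000 = 3.5 ms.
Pipeline fill: first packet needs 4·t_tx to clear all hops; remaining 163 packets each add one t_tx.
Total = (4+164-1)·t_tx + 4·t_prop = 167·0.581395 + 4·3.5 = 111 ms.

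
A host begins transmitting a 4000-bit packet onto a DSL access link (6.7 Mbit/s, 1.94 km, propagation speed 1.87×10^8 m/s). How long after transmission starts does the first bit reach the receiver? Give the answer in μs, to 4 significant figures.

First bit experiences only propagation delay: d/s = 1940/187000000 = 10.37 μs.

10.37 μs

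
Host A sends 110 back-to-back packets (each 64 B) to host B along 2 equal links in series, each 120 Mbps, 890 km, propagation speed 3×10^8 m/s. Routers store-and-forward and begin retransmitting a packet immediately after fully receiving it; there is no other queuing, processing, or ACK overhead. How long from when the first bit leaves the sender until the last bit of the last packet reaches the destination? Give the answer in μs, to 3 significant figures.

6410 μs

Per-hop transmission t_tx = L/R = 512/120000000 = 4.26667 μs.
Per-hop propagation t_prop = 890000/300000000 = 2966.67 μs.
Pipeline fill: first packet needs 2·t_tx to clear all hops; remaining 109 packets each add one t_tx.
Total = (2+110-1)·t_tx + 2·t_prop = 111·4.26667 + 2·2966.67 = 6410 μs.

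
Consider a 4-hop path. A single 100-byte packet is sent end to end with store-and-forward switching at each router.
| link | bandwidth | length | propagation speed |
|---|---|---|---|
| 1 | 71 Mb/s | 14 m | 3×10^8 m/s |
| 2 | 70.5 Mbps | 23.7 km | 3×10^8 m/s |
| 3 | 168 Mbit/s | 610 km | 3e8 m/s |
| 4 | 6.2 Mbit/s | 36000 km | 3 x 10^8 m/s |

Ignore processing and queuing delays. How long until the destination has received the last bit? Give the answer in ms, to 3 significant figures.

L = 100 × 8 = 800 bits.
Transmission delays (L/R per hop): 0.0112676, 0.0113475, 0.0047619, 0.129032 ms; sum = 0.156409 ms.
Propagation delays (d/s per hop): 4.66667e-05, 0.079, 2.03333, 120 ms; sum = 122.112 ms.
End-to-end = 122 ms.

122 ms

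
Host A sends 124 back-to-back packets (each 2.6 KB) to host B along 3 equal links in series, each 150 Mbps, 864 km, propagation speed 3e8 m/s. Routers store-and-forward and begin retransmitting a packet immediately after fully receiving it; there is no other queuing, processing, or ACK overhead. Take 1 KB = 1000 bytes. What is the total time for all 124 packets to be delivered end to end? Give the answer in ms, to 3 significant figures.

26.1 ms

Per-hop transmission t_tx = L/R = 20800/150000000 = 0.138667 ms.
Per-hop propagation t_prop = 864000/300000000 = 2.88 ms.
Pipeline fill: first packet needs 3·t_tx to clear all hops; remaining 123 packets each add one t_tx.
Total = (3+124-1)·t_tx + 3·t_prop = 126·0.138667 + 3·2.88 = 26.1 ms.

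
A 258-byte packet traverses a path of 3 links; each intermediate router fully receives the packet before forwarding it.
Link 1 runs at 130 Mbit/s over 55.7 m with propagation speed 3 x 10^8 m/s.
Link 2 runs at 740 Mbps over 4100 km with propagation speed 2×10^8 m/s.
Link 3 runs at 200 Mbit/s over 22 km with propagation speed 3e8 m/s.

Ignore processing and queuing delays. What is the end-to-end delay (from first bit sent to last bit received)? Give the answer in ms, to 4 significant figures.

20.60 ms

L = 258 × 8 = 2064 bits.
Transmission delays (L/R per hop): 0.0158769, 0.00278919, 0.01032 ms; sum = 0.0289861 ms.
Propagation delays (d/s per hop): 0.000185667, 20.5, 0.0733333 ms; sum = 20.5735 ms.
End-to-end = 20.60 ms.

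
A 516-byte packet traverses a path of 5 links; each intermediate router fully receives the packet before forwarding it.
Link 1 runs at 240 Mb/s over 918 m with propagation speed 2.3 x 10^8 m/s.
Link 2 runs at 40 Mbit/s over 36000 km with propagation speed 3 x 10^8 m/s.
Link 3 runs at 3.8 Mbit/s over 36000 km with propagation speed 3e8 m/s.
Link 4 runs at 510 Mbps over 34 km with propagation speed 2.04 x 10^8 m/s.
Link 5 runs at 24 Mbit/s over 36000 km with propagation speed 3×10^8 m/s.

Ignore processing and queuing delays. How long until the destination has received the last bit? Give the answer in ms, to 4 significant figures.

L = 516 × 8 = 4128 bits.
Transmission delays (L/R per hop): 0.0172, 0.1032, 1.08632, 0.00809412, 0.172 ms; sum = 1.38681 ms.
Propagation delays (d/s per hop): 0.0039913, 120, 120, 0.166667, 120 ms; sum = 360.171 ms.
End-to-end = 361.6 ms.

361.6 ms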